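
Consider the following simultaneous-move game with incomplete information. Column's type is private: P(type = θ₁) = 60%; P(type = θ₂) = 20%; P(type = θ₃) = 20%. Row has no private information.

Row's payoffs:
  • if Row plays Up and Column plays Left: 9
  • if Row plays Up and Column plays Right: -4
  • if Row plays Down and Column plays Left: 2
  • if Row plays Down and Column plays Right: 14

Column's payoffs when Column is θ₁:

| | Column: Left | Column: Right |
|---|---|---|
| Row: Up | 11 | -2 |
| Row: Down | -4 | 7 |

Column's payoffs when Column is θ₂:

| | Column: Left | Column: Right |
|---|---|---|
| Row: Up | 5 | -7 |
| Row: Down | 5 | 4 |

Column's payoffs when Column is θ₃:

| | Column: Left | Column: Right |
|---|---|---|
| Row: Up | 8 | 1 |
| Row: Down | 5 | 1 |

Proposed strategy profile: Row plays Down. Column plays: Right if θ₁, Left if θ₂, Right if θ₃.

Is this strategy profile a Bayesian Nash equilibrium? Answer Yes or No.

Row plays Down: E[Down] = 0.6·(14) + 0.2·(2) + 0.2·(14) = 11.6; E[Up] = -1.4. Best-responding. ✓
Column (type θ₁), facing Down: Left gives -4, Right gives 7. Proposed Right is best. ✓
Column (type θ₂), facing Down: Left gives 5, Right gives 4. Proposed Left is best. ✓
Column (type θ₃), facing Down: Left gives 5, Right gives 1. Proposed Right is not best — profitable deviation exists. ✗

No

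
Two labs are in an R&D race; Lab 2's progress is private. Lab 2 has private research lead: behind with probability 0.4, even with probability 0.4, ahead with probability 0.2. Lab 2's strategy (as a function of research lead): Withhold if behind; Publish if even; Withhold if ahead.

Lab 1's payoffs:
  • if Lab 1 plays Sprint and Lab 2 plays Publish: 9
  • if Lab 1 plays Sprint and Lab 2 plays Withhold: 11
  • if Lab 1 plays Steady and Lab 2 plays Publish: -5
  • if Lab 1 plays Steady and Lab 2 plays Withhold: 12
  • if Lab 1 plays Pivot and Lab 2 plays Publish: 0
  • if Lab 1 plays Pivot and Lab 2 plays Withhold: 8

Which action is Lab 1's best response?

E[Sprint] = 0.4·(11) + 0.4·(9) + 0.2·(11) = 10.2
E[Steady] = 0.4·(12) + 0.4·(-5) + 0.2·(12) = 5.2
E[Pivot] = 0.4·(8) + 0.4·(0) + 0.2·(8) = 4.8
Best response: Sprint (10.2 is the largest).

Sprint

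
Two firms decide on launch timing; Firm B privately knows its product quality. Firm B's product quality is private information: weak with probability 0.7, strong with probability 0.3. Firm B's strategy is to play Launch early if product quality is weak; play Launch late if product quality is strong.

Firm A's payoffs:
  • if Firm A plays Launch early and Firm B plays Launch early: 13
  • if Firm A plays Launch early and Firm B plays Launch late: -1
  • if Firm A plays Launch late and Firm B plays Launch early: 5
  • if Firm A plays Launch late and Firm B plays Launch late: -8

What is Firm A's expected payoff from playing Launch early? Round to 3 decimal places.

E[Launch early] = 0.7·13 + 0.3·(-1) = 9.1 + (-0.3) = 8.8

8.800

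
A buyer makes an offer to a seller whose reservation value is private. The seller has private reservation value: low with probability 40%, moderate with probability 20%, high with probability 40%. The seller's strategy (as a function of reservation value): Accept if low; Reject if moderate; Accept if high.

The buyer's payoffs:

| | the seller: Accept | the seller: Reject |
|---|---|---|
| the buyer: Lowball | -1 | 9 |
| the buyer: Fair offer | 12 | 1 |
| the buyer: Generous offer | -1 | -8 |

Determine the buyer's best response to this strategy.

Compute the buyer's expected payoff for each action, taking the expectation over the seller's type.
E[Lowball] = 0.4·(-1) + 0.2·(9) + 0.4·(-1) = 1
E[Fair offer] = 0.4·(12) + 0.2·(1) + 0.4·(12) = 9.8
E[Generous offer] = 0.4·(-1) + 0.2·(-8) + 0.4·(-1) = -2.4
Best response: Fair offer (9.8 is the largest).

Fair offer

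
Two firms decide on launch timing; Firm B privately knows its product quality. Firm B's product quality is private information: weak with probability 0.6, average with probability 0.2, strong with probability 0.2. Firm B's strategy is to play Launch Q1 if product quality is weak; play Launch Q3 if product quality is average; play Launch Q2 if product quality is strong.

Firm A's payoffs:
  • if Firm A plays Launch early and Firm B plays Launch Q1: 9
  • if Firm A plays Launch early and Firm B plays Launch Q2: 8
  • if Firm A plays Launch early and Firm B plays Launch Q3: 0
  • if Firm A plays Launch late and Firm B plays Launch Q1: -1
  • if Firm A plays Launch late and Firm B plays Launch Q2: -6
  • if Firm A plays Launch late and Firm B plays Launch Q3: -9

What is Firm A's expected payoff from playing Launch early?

7

E[Launch early] = 0.6·9 + 0.2·0 + 0.2·8 = 5.4 + 0 + 1.6 = 7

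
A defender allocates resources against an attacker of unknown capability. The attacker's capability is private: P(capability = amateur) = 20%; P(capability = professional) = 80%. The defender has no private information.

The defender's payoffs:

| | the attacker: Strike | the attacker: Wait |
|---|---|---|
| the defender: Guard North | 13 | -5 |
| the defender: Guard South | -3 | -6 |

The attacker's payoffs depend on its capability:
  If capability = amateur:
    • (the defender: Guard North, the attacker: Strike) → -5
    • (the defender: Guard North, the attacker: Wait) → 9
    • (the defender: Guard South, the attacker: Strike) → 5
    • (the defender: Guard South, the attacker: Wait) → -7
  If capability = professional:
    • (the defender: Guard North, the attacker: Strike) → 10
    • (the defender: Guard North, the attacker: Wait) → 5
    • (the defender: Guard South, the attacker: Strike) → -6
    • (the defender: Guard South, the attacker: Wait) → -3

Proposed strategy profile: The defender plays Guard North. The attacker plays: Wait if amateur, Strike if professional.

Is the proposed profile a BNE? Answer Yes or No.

Yes

A profile is a BNE iff every type of every player is best-responding given beliefs about the other side.
The defender plays Guard North: E[Guard North] = 0.2·(-5) + 0.8·(13) = 9.4; E[Guard South] = -3.6. Best-responding. ✓
The attacker (capability amateur), facing Guard North: Strike gives -5, Wait gives 9. Proposed Wait is best. ✓
The attacker (capability professional), facing Guard North: Strike gives 10, Wait gives 5. Proposed Strike is best. ✓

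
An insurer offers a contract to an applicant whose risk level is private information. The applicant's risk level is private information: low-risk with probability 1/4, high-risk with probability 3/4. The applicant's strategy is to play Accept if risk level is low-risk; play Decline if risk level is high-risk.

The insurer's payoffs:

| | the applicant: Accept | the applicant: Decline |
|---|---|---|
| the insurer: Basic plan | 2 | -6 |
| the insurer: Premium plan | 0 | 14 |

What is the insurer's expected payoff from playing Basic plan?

Take the expectation over the applicant's risk level, weighting each type's action by its prior probability.
E[Basic plan] = 1/4·2 + 3/4·(-6) = 1/2 + (-9/2) = -4

-4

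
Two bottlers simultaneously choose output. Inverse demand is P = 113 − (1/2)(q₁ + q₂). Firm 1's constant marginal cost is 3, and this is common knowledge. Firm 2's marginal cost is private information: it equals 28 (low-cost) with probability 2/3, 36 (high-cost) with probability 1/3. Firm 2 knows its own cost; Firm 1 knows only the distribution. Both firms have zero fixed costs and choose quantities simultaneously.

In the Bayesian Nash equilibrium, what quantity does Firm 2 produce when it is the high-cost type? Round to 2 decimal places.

31.11

Type-c best response for Firm 2: q₂(c) = (113 − c) − q₁/2.
Firm 1 maximizes expected profit; its first-order condition is 113 − q₁ − (1/2)E[q₂] − 3 = 0.
Substituting E[q₂] and solving: E[c₂] = 30.6667, so q₁ = (113 − 2·3 + 30.6667)/(3/2) = 91.7778.
q₂(high-cost) = (113 − 36 − (1/2)·91.7778) = 31.1111.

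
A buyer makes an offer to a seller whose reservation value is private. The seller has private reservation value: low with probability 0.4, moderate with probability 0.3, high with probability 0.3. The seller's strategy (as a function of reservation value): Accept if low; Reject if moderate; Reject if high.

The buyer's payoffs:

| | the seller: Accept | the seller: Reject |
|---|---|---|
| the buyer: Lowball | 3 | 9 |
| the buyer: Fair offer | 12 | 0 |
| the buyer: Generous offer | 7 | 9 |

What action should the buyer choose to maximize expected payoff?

Compute the buyer's expected payoff for each action, taking the expectation over the seller's type.
E[Lowball] = 0.4·(3) + 0.3·(9) + 0.3·(9) = 6.6
E[Fair offer] = 0.4·(12) + 0.3·(0) + 0.3·(0) = 4.8
E[Generous offer] = 0.4·(7) + 0.3·(9) + 0.3·(9) = 8.2
Best response: Generous offer (8.2 is the largest).

Generous offer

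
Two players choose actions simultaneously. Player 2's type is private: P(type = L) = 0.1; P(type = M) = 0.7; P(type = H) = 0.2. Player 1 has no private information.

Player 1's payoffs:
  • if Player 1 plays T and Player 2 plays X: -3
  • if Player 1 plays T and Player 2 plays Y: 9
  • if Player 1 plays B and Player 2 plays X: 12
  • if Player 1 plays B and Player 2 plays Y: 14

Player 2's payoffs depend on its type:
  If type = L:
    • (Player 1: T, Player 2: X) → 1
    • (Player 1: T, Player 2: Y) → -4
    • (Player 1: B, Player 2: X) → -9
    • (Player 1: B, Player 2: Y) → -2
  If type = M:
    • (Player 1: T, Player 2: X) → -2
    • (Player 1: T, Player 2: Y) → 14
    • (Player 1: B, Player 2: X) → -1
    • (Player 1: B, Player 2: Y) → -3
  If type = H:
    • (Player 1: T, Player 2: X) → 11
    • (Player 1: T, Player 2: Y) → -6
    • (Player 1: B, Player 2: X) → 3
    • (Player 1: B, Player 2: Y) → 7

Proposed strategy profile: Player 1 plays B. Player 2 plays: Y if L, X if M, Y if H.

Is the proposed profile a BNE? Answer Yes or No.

Player 1 plays B: E[B] = 0.1·(14) + 0.7·(12) + 0.2·(14) = 12.6; E[T] = 0.6. Best-responding. ✓
Player 2 (type L), facing B: X gives -9, Y gives -2. Proposed Y is best. ✓
Player 2 (type M), facing B: X gives -1, Y gives -3. Proposed X is best. ✓
Player 2 (type H), facing B: X gives 3, Y gives 7. Proposed Y is best. ✓

Yes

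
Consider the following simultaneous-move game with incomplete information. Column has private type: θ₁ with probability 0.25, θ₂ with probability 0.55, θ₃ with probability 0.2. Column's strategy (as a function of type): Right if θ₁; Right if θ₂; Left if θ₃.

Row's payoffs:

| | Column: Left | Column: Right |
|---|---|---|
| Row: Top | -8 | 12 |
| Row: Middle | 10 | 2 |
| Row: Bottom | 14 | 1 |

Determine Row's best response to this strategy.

Top

E[Top] = 0.25·(12) + 0.55·(12) + 0.2·(-8) = 8
E[Middle] = 0.25·(2) + 0.55·(2) + 0.2·(10) = 3.6
E[Bottom] = 0.25·(1) + 0.55·(1) + 0.2·(14) = 3.6
Best response: Top (8 is the largest).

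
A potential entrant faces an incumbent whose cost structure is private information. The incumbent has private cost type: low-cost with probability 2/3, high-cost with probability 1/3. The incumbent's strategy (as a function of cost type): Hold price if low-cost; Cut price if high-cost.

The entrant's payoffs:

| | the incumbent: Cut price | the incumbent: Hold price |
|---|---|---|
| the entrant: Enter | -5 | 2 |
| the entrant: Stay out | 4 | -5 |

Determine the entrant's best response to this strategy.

Enter

E[Enter] = 2/3·(2) + 1/3·(-5) = -1/3
E[Stay out] = 2/3·(-5) + 1/3·(4) = -2
Best response: Enter (-1/3 is the largest).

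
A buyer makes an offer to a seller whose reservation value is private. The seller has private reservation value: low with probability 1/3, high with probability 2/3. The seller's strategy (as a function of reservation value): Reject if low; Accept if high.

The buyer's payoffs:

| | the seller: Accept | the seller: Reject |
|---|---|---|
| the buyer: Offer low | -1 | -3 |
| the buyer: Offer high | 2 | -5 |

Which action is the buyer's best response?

Compute the buyer's expected payoff for each action, taking the expectation over the seller's type.
E[Offer low] = 1/3·(-3) + 2/3·(-1) = -5/3
E[Offer high] = 1/3·(-5) + 2/3·(2) = -1/3
Best response: Offer high (-1/3 is the largest).

Offer high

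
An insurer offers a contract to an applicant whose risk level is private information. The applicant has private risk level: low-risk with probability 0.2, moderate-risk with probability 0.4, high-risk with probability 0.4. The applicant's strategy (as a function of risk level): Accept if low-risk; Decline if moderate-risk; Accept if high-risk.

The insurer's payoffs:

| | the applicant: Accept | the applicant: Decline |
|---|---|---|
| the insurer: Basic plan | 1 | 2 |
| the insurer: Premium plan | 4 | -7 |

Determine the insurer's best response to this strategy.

Compute the insurer's expected payoff for each action, taking the expectation over the applicant's type.
E[Basic plan] = 0.2·(1) + 0.4·(2) + 0.4·(1) = 1.4
E[Premium plan] = 0.2·(4) + 0.4·(-7) + 0.4·(4) = -0.4
Best response: Basic plan (1.4 is the largest).

Basic plan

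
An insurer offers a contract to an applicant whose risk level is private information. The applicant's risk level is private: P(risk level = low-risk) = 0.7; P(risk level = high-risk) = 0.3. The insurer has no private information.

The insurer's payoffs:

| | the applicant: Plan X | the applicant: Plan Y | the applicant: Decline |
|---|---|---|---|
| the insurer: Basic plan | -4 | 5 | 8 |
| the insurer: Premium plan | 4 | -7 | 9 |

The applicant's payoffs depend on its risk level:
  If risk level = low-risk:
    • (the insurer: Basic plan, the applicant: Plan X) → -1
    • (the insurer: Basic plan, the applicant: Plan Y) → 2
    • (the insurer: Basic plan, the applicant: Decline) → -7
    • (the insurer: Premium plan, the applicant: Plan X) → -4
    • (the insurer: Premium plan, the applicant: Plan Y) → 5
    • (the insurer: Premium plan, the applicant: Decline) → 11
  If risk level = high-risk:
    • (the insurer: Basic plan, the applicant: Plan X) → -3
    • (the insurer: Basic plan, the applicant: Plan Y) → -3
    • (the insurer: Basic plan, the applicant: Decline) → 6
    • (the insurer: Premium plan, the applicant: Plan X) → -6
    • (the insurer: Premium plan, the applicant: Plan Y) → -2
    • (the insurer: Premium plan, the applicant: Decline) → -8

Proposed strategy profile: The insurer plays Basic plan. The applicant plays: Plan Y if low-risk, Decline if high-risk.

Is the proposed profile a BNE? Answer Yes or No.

The insurer plays Basic plan: E[Basic plan] = 0.7·(5) + 0.3·(8) = 5.9; E[Premium plan] = -2.2. Best-responding. ✓
The applicant (risk level low-risk), facing Basic plan: Plan X gives -1, Plan Y gives 2, Decline gives -7. Proposed Plan Y is best. ✓
The applicant (risk level high-risk), facing Basic plan: Plan X gives -3, Plan Y gives -3, Decline gives 6. Proposed Decline is best. ✓

Yes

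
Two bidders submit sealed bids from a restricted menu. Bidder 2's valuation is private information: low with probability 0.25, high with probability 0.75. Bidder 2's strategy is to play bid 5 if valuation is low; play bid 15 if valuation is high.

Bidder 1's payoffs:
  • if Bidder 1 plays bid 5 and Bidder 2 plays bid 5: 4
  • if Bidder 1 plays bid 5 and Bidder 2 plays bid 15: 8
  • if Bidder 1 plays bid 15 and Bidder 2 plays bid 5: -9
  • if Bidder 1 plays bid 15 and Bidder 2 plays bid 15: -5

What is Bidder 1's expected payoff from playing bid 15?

E[bid 15] = 0.25·(-9) + 0.75·(-5) = (-2.25) + (-3.75) = -6

-6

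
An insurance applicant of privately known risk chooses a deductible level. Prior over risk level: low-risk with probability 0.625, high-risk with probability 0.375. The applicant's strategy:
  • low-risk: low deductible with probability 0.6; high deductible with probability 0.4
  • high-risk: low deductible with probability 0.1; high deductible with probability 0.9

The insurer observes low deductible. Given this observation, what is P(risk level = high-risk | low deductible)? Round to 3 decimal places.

P(low deductible) = 0.625·0.6 + 0.375·0.1 = 0.4125
P(high-risk | low deductible) = (0.375·0.1) / 0.4125 = 0.0375 / 0.4125 = 0.0909091

0.091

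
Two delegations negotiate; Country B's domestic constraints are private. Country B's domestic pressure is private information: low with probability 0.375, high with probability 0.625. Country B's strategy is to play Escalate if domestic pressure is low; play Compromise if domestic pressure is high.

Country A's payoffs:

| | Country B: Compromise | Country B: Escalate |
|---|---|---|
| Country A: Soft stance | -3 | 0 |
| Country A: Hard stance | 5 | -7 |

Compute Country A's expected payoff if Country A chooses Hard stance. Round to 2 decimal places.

E[Hard stance] = 0.375·(-7) + 0.625·5 = (-2.625) + 3.125 = 0.5

0.50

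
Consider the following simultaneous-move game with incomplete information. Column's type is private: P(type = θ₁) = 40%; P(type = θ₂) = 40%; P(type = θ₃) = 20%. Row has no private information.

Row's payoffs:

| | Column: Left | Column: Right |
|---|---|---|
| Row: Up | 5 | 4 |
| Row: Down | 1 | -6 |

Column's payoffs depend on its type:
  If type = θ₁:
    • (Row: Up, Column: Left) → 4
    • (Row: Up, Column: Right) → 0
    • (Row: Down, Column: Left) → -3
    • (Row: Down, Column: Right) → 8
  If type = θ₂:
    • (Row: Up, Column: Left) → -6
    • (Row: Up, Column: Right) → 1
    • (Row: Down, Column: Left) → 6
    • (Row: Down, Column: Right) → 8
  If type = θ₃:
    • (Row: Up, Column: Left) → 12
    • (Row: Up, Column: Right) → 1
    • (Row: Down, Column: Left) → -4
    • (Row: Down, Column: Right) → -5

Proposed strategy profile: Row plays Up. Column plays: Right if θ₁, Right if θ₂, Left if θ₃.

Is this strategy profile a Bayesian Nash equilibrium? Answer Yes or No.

No

A profile is a BNE iff every type of every player is best-responding given beliefs about the other side.
Row plays Up: E[Up] = 0.4·(4) + 0.4·(4) + 0.2·(5) = 4.2; E[Down] = -4.6. Best-responding. ✓
Column (type θ₁), facing Up: Left gives 4, Right gives 0. Proposed Right is not best — profitable deviation exists. ✗
Column (type θ₂), facing Up: Left gives -6, Right gives 1. Proposed Right is best. ✓
Column (type θ₃), facing Up: Left gives 12, Right gives 1. Proposed Left is best. ✓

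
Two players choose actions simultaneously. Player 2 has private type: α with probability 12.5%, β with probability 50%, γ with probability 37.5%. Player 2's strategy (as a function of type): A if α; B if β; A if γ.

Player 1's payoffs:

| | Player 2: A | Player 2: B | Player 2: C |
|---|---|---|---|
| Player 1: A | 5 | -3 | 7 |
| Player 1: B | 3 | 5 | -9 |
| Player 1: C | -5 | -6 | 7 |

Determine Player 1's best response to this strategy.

E[A] = 0.125·(5) + 0.5·(-3) + 0.375·(5) = 1
E[B] = 0.125·(3) + 0.5·(5) + 0.375·(3) = 4
E[C] = 0.125·(-5) + 0.5·(-6) + 0.375·(-5) = -5.5
Best response: B (4 is the largest).

B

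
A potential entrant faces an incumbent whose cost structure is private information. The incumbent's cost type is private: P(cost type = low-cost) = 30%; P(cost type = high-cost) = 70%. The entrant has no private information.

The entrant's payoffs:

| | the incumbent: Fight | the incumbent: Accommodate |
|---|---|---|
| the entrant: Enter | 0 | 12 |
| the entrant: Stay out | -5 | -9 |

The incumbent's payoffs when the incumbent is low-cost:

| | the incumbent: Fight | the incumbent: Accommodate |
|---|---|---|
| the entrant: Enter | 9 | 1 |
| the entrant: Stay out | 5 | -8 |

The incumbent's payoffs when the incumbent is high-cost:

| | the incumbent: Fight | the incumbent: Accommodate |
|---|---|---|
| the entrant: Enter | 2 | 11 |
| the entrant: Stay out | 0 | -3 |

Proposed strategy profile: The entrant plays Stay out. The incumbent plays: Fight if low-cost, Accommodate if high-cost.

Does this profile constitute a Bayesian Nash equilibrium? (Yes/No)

A profile is a BNE iff every type of every player is best-responding given beliefs about the other side.
The entrant plays Stay out: E[Stay out] = 0.3·(-5) + 0.7·(-9) = -7.8; E[Enter] = 8.4. Not best-responding. ✗
The incumbent (cost type low-cost), facing Stay out: Fight gives 5, Accommodate gives -8. Proposed Fight is best. ✓
The incumbent (cost type high-cost), facing Stay out: Fight gives 0, Accommodate gives -3. Proposed Accommodate is not best — profitable deviation exists. ✗

No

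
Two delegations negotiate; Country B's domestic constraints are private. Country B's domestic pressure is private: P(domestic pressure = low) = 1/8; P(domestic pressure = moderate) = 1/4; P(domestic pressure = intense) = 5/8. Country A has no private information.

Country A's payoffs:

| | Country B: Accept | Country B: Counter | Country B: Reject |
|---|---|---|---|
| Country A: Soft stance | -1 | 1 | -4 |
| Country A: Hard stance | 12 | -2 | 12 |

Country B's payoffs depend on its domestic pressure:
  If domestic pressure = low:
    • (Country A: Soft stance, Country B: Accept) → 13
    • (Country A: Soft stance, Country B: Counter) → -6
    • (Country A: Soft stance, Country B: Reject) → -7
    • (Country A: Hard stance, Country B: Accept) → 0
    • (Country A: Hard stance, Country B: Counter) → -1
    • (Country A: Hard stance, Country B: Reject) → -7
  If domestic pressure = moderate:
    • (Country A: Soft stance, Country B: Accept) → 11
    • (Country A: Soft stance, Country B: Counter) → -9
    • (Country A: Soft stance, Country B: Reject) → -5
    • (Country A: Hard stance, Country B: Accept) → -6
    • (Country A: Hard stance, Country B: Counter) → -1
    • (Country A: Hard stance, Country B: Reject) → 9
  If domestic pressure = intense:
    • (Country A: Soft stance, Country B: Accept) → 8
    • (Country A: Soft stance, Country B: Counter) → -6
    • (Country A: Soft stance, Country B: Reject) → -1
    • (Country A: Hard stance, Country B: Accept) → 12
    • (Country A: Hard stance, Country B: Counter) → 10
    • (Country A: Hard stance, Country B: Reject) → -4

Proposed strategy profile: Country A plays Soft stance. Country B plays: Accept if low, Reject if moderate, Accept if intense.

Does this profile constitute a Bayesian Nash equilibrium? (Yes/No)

No

Country A plays Soft stance: E[Soft stance] = 1/8·(-1) + 1/4·(-4) + 5/8·(-1) = -7/4; E[Hard stance] = 12. Not best-responding. ✗
Country B (domestic pressure low), facing Soft stance: Accept gives 13, Counter gives -6, Reject gives -7. Proposed Accept is best. ✓
Country B (domestic pressure moderate), facing Soft stance: Accept gives 11, Counter gives -9, Reject gives -5. Proposed Reject is not best — profitable deviation exists. ✗
Country B (domestic pressure intense), facing Soft stance: Accept gives 8, Counter gives -6, Reject gives -1. Proposed Accept is best. ✓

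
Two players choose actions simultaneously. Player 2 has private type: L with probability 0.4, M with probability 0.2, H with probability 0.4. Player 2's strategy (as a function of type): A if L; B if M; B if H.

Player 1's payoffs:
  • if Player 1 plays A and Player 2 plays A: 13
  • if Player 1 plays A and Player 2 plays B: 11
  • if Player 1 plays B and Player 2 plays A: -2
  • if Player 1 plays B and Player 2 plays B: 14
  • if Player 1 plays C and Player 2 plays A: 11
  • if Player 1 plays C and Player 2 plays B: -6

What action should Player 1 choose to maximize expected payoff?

A

E[A] = 0.4·(13) + 0.2·(11) + 0.4·(11) = 11.8
E[B] = 0.4·(-2) + 0.2·(14) + 0.4·(14) = 7.6
E[C] = 0.4·(11) + 0.2·(-6) + 0.4·(-6) = 0.8
Best response: A (11.8 is the largest).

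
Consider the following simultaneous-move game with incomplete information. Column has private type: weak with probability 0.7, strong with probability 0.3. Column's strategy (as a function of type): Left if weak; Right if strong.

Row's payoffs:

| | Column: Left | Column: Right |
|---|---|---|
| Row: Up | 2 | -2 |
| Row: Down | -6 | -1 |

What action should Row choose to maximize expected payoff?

Compute Row's expected payoff for each action, taking the expectation over Column's type.
E[Up] = 0.7·(2) + 0.3·(-2) = 0.8
E[Down] = 0.7·(-6) + 0.3·(-1) = -4.5
Best response: Up (0.8 is the largest).

Up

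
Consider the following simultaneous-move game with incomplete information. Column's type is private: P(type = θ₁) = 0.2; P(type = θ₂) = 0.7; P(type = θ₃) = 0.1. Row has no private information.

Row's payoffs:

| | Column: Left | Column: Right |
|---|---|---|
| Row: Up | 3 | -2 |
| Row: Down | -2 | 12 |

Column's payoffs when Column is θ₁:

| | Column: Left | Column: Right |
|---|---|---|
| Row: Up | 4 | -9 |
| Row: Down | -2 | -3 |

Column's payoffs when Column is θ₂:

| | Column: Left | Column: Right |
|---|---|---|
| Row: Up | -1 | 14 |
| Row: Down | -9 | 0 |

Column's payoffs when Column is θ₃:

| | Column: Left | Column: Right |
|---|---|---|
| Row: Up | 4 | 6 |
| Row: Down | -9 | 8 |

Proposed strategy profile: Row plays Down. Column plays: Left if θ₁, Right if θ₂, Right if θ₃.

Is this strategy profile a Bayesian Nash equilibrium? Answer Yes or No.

Yes

Row plays Down: E[Down] = 0.2·(-2) + 0.7·(12) + 0.1·(12) = 9.2; E[Up] = -1. Best-responding. ✓
Column (type θ₁), facing Down: Left gives -2, Right gives -3. Proposed Left is best. ✓
Column (type θ₂), facing Down: Left gives -9, Right gives 0. Proposed Right is best. ✓
Column (type θ₃), facing Down: Left gives -9, Right gives 8. Proposed Right is best. ✓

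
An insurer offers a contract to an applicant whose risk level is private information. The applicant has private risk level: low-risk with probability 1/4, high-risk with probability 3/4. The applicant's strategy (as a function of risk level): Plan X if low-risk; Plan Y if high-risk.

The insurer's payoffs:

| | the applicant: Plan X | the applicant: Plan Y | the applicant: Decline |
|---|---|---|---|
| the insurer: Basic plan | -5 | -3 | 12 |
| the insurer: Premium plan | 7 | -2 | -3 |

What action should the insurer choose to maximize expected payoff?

Premium plan

Compute the insurer's expected payoff for each action, taking the expectation over the applicant's type.
E[Basic plan] = 1/4·(-5) + 3/4·(-3) = -7/2
E[Premium plan] = 1/4·(7) + 3/4·(-2) = 1/4
Best response: Premium plan (1/4 is the largest).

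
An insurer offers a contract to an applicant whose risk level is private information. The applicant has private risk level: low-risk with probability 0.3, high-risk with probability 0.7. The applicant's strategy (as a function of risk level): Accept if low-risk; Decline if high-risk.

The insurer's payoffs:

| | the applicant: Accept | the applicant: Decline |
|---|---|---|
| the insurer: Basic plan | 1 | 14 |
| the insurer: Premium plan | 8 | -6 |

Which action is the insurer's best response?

Compute the insurer's expected payoff for each action, taking the expectation over the applicant's type.
E[Basic plan] = 0.3·(1) + 0.7·(14) = 10.1
E[Premium plan] = 0.3·(8) + 0.7·(-6) = -1.8
Best response: Basic plan (10.1 is the largest).

Basic plan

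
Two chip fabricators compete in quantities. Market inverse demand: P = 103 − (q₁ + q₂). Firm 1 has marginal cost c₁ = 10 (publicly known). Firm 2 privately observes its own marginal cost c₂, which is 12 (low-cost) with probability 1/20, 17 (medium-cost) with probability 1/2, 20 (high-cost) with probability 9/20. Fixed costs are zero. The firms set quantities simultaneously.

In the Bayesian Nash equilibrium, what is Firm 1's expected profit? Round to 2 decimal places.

1135.69

Firm 2 with cost c maximizes (103 − (q₁+q₂) − c)·q₂, giving q₂(c) = (103 − c − q₁)/2.
E[c₂] = 1/20·12 + 1/2·17 + 9/20·20 = 18.1
Firm 1's FOC against E[q₂] yields q₁ = (103 − 2·10 + E[c₂])/3 = (103 − 20 + 18.1)/3 = 33.7.
E[P] = 103 − (q₁ + E[q₂]) = 43.7; Firm 1's expected profit = (E[P] − 10)·q₁ = (43.7 − 10)·33.7 = 1135.69.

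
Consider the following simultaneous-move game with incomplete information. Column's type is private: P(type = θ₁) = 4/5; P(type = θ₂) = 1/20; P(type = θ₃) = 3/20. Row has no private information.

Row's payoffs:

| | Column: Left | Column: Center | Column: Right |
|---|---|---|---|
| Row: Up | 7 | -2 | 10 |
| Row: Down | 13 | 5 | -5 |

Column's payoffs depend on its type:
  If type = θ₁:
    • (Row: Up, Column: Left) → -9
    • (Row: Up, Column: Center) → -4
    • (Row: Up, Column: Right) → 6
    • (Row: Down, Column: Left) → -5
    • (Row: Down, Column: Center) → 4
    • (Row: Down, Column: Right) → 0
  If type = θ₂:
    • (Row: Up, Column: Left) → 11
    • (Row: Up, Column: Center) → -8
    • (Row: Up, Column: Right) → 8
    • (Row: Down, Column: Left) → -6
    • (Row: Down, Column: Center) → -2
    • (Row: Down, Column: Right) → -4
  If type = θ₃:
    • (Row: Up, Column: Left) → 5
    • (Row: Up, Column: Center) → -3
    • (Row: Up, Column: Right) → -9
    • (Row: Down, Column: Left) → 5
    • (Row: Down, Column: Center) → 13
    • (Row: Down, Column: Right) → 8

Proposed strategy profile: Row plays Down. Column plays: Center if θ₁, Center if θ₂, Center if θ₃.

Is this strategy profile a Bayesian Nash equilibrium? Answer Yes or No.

Yes

A profile is a BNE iff every type of every player is best-responding given beliefs about the other side.
Row plays Down: E[Down] = 4/5·(5) + 1/20·(5) + 3/20·(5) = 5; E[Up] = -2. Best-responding. ✓
Column (type θ₁), facing Down: Left gives -5, Center gives 4, Right gives 0. Proposed Center is best. ✓
Column (type θ₂), facing Down: Left gives -6, Center gives -2, Right gives -4. Proposed Center is best. ✓
Column (type θ₃), facing Down: Left gives 5, Center gives 13, Right gives 8. Proposed Center is best. ✓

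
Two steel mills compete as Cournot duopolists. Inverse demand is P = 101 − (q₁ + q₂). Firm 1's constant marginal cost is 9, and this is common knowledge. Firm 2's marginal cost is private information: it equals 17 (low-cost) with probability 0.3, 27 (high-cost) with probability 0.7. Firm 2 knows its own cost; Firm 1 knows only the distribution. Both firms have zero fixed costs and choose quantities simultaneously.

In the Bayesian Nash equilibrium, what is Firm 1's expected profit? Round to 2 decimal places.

Type-c best response for Firm 2: q₂(c) = (101 − c)/2 − q₁/2.
Firm 1 maximizes expected profit; its first-order condition is 101 − 2q₁ − E[q₂] − 9 = 0.
Substituting E[q₂] and solving: E[c₂] = 24, so q₁ = (101 − 2·9 + 24)/3 = 35.6667.
E[P] = 101 − (q₁ + E[q₂]) = 44.6667; Firm 1's expected profit = (E[P] − 9)·q₁ = (44.6667 − 9)·35.6667 = 1272.11.

1272.11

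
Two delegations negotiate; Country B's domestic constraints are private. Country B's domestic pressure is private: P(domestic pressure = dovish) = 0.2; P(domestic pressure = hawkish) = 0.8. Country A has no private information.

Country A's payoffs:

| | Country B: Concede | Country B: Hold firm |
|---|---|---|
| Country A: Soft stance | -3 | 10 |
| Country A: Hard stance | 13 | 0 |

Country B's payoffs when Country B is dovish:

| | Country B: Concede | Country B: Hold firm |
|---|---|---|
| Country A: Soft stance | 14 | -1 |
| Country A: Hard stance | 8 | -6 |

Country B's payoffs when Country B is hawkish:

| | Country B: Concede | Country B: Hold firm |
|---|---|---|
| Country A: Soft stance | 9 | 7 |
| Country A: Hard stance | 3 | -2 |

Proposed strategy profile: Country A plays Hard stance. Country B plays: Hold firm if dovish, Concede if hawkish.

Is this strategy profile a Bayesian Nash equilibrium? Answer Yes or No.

No

A profile is a BNE iff every type of every player is best-responding given beliefs about the other side.
Country A plays Hard stance: E[Hard stance] = 0.2·(0) + 0.8·(13) = 10.4; E[Soft stance] = -0.4. Best-responding. ✓
Country B (domestic pressure dovish), facing Hard stance: Concede gives 8, Hold firm gives -6. Proposed Hold firm is not best — profitable deviation exists. ✗
Country B (domestic pressure hawkish), facing Hard stance: Concede gives 3, Hold firm gives -2. Proposed Concede is best. ✓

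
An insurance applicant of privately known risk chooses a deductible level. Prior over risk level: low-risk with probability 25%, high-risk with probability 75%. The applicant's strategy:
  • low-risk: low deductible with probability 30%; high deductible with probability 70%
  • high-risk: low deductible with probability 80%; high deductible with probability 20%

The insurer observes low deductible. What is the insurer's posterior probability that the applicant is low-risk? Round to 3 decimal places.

Apply Bayes' rule using the sender's strategy as the likelihood.
P(low deductible) = 0.25·0.3 + 0.75·0.8 = 0.675
P(low-risk | low deductible) = (0.25·0.3) / 0.675 = 0.075 / 0.675 = 0.111111

0.111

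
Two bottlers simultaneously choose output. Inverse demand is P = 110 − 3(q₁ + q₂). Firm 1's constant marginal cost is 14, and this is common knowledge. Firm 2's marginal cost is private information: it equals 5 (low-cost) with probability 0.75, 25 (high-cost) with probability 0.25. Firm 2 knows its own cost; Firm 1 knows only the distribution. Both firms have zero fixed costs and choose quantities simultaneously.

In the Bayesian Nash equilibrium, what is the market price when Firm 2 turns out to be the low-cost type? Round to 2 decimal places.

Each type of Firm 2 best-responds to q₁; Firm 1 best-responds to the expected q₂ over Firm 2's types.
Firm 2 with cost c maximizes (110 − 3(q₁+q₂) − c)·q₂, giving q₂(c) = (110 − c − 3q₁)/6.
E[c₂] = 0.75·5 + 0.25·25 = 10
Firm 1's FOC against E[q₂] yields q₁ = (110 − 2·14 + E[c₂])/9 = (110 − 28 + 10)/9 = 10.2222.
q₂(low-cost) = 12.3889, so P = 110 − 3·(10.2222 + 12.3889) = 42.1667.

42.17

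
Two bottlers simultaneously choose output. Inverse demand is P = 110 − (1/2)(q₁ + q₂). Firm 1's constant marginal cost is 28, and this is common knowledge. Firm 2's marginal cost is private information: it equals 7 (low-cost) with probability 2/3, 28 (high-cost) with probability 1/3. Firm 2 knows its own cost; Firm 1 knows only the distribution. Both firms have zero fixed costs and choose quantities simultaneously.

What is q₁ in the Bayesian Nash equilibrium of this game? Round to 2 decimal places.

Firm 2 with cost c maximizes (110 − (1/2)(q₁+q₂) − c)·q₂, giving q₂(c) = (110 − c − (1/2)q₁).
E[c₂] = 2/3·7 + 1/3·28 = 14
Firm 1's FOC against E[q₂] yields q₁ = (110 − 2·28 + E[c₂])/(3/2) = (110 − 56 + 14)/(3/2) = 45.3333.

45.33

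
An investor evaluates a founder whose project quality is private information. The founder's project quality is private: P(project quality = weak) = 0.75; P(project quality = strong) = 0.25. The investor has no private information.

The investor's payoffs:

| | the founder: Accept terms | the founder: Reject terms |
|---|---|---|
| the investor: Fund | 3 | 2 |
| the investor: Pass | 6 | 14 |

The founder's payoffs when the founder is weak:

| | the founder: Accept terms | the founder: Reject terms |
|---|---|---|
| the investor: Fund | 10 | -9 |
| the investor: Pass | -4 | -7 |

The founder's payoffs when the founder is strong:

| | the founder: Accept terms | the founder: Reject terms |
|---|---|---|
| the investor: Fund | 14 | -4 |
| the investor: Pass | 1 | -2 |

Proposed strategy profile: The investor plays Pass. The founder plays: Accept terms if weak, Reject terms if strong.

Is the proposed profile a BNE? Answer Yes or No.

No

The investor plays Pass: E[Pass] = 0.75·(6) + 0.25·(14) = 8; E[Fund] = 2.75. Best-responding. ✓
The founder (project quality weak), facing Pass: Accept terms gives -4, Reject terms gives -7. Proposed Accept terms is best. ✓
The founder (project quality strong), facing Pass: Accept terms gives 1, Reject terms gives -2. Proposed Reject terms is not best — profitable deviation exists. ✗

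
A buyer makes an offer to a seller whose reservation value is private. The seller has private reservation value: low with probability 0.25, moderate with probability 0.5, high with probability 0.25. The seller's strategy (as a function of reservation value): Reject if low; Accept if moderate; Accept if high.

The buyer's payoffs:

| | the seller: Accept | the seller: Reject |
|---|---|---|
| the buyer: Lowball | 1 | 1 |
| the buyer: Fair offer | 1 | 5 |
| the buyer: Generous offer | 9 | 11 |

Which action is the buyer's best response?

Generous offer

E[Lowball] = 0.25·(1) + 0.5·(1) + 0.25·(1) = 1
E[Fair offer] = 0.25·(5) + 0.5·(1) + 0.25·(1) = 2
E[Generous offer] = 0.25·(11) + 0.5·(9) + 0.25·(9) = 9.5
Best response: Generous offer (9.5 is the largest).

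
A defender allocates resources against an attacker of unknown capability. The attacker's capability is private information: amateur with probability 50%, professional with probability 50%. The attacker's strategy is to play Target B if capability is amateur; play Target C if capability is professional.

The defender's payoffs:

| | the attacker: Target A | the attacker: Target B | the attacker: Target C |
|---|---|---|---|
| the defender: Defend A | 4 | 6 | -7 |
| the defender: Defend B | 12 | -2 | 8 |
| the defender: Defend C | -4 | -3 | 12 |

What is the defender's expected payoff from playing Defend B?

Take the expectation over the attacker's capability, weighting each type's action by its prior probability.
E[Defend B] = 0.5·(-2) + 0.5·8 = (-1) + 4 = 3

3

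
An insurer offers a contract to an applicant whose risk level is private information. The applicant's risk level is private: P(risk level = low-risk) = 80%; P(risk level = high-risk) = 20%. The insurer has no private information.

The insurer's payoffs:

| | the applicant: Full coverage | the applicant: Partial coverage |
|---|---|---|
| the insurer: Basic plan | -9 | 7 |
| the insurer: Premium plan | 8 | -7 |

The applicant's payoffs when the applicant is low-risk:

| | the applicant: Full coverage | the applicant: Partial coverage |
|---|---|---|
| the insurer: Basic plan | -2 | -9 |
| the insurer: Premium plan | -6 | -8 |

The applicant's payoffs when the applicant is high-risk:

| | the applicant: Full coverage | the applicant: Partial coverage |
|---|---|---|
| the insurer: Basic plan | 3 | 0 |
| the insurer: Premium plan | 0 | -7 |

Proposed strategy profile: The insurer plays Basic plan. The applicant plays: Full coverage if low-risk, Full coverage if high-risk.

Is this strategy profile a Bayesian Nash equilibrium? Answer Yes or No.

The insurer plays Basic plan: E[Basic plan] = 0.8·(-9) + 0.2·(-9) = -9; E[Premium plan] = 8. Not best-responding. ✗
The applicant (risk level low-risk), facing Basic plan: Full coverage gives -2, Partial coverage gives -9. Proposed Full coverage is best. ✓
The applicant (risk level high-risk), facing Basic plan: Full coverage gives 3, Partial coverage gives 0. Proposed Full coverage is best. ✓

No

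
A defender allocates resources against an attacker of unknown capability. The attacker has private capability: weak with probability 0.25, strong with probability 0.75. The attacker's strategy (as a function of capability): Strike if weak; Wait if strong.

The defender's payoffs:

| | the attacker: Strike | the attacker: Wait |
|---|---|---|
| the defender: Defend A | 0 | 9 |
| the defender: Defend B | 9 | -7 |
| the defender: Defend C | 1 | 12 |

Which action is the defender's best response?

Compute the defender's expected payoff for each action, taking the expectation over the attacker's type.
E[Defend A] = 0.25·(0) + 0.75·(9) = 6.75
E[Defend B] = 0.25·(9) + 0.75·(-7) = -3
E[Defend C] = 0.25·(1) + 0.75·(12) = 9.25
Best response: Defend C (9.25 is the largest).

Defend C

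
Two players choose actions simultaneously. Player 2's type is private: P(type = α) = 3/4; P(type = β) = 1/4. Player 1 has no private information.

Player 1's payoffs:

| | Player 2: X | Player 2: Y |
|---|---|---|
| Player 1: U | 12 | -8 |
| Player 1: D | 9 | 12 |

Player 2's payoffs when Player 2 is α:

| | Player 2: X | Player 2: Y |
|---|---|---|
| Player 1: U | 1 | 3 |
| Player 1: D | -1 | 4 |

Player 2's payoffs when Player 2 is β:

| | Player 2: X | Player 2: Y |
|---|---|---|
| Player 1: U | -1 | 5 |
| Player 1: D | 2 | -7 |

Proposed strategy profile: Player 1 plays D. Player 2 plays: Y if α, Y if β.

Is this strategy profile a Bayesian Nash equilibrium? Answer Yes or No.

Player 1 plays D: E[D] = 3/4·(12) + 1/4·(12) = 12; E[U] = -8. Best-responding. ✓
Player 2 (type α), facing D: X gives -1, Y gives 4. Proposed Y is best. ✓
Player 2 (type β), facing D: X gives 2, Y gives -7. Proposed Y is not best — profitable deviation exists. ✗

No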